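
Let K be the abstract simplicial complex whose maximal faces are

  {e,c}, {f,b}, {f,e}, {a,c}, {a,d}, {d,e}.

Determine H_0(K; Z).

H_0 ≅ Z.

Take the total order a < b < c < d < e < f on the vertex set. Then K (dimension 1) consists of the simplices:

  0-simplices (6): a, b, c, d, e, f
  1-simplices (6): ac, ad, bf, ce, de, ef

giving chain groups C_0 ≅ Z^6, C_1 ≅ Z^6.

∂_1: C_1 → C_0 sends each edge [p,q] (with p < q) to q − p. For instance
  ∂ad = d − a.
The 6×6 boundary matrix has rank 5 and Smith normal form diag(1,1,1,1,1).

Reading off H_k = ker ∂_k / im ∂_{k+1}:

  H_0: rank C_0 − rank ∂_1 = 6 − 5 = 1, and the invariant factors of ∂_1 are all 1, so H_0 = Z.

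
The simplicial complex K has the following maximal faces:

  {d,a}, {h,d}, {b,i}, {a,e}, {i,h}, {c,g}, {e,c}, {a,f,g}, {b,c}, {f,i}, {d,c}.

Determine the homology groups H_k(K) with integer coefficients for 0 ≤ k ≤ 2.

K has 9 vertices, 13 edges, 1 triangle.
rank ∂_0 = 0, rank ∂_1 = 8 ⇒ b_0 = 9 − 0 − 8 = 1; all invariant factors of ∂_1 are 1 so no torsion. So H_0 ≅ Z.
rank ∂_1 = 8, rank ∂_2 = 1 ⇒ b_1 = 13 − 8 − 1 = 4; all invariant factors of ∂_2 are 1 so no torsion. So H_1 ≅ Z^4.
rank ∂_2 = 1, rank ∂_3 = 0 ⇒ b_2 = 1 − 1 − 0 = 0. So H_2 ≅ 0.

H_0 ≅ Z,  H_1 ≅ Z^4,  H_2 = 0.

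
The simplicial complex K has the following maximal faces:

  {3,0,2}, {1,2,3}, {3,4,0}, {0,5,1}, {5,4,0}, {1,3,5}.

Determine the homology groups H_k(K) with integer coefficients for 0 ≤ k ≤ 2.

H_0 = Z,  H_1 = Z,  H_2 = 0.

We work with the vertex ordering 0 < 1 < 2 < 3 < 4 < 5. The simplices of K, each written with vertices in increasing order, are:

  0-simplices (6): [0], [1], [2], [3], [4], [5]
  1-simplices (12): [0,1], [0,2], [0,3], [0,4], [0,5], [1,2], [1,3], [1,5], [2,3], [3,4], [3,5], [4,5]
  2-simplices (6): [0,1,5], [0,2,3], [0,3,4], [0,4,5], [1,2,3], [1,3,5]

giving chain groups C_0 ≅ Z^6, C_1 ≅ Z^12, C_2 ≅ Z^6.

∂_1: C_1 → C_0 is given by ∂[p,q] = [q] − [p]. For instance
  ∂[0,5] = [5] − [0].
As a 6×12 matrix over Z this has rank 5, with invariant factors (1,1,1,1,1).

The boundary map ∂_2: C_2 → C_1 sends each 2-simplex [p,q,r] to [q,r] − [p,r] + [p,q]. For instance
  ∂[1,2,3] = [2,3] − [1,3] + [1,2],
  ∂[0,1,5] = [1,5] − [0,5] + [0,1].
This gives a 12×6 integer matrix of rank 6; reducing to Smith normal form yields diagonal entries (1,1,1,1,1,1).

Computing H_k = (kernel of ∂_k) / (image of ∂_{k+1}):

  H_0: rank C_0 − rank ∂_1 = 6 − 5 = 1, and the invariant factors of ∂_1 are all 1, so H_0 = Z.
  H_1: rank ker ∂_1 − rank ∂_2 = (12 − 5) − 6 = 1, and the invariant factors of ∂_2 are all 1, so H_1 = Z.
  H_2: rank ker ∂_2 − rank ∂_3 = (6 − 6) − 0 = 0, and there is no ∂_3, so H_2 = 0.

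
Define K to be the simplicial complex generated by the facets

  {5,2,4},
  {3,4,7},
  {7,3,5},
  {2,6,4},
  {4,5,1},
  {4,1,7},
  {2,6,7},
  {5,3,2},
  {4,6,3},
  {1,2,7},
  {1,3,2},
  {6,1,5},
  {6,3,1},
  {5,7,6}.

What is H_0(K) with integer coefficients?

Take the total order 1 < 2 < 3 < 4 < 5 < 6 < 7 on the vertex set. Then K (dimension 2) consists of the simplices:

  0-simplices (7): [1], [2], [3], [4], [5], [6], [7]
  1-simplices (21): [1,2], [1,3], [1,4], [1,5], [1,6], [1,7], [2,3], [2,4], [2,5], [2,6], [2,7], [3,4], [3,5], [3,6], [3,7], [4,5], [4,6], [4,7], [5,6], [5,7], [6,7]
  2-simplices (14): [1,2,3], [1,2,7], [1,3,6], [1,4,5], [1,4,7], [1,5,6], [2,3,5], [2,4,5], [2,4,6], [2,6,7], [3,4,6], [3,4,7], [3,5,7], [5,6,7]

so the chain groups are C_0 ≅ Z^7, C_1 ≅ Z^21, C_2 ≅ Z^14.

∂_1: C_1 → C_0 is given by ∂[p,q] = [q] − [p]. For instance
  ∂[5,7] = [7] − [5].
The 7×21 boundary matrix has rank 6 and Smith normal form diag(1,1,1,1,1,1).

Boundary ∂_2: C_2 → C_1 maps a triangle to the signed sum of its edges. For instance
  ∂[1,4,5] = [4,5] − [1,5] + [1,4],
  ∂[1,2,3] = [2,3] − [1,3] + [1,2].
The resulting 21×14 matrix has rank 13, and its Smith normal form has invariant factors (1,1,1,1,1,1,1,1,1,1,1,1,1).

From H_k ≅ ker(∂_k) / im(∂_{k+1}) we obtain:

  H_0: rank C_0 − rank ∂_1 = 7 − 6 = 1, and the invariant factors of ∂_1 are all 1, so H_0 ≅ Z.

(K is a triangulation of the torus T^2.)

H_0 = Z.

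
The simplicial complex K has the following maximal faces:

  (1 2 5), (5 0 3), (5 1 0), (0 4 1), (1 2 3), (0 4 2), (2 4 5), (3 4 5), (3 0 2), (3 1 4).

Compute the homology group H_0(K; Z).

H_0 ≅ Z.

We work with the vertex ordering 0 < 1 < 2 < 3 < 4 < 5. The simplices of K, each written with vertices in increasing order, are:

  0-simplices (6): [0], [1], [2], [3], [4], [5]
  1-simplices (15): [0,1], [0,2], [0,3], [0,4], [0,5], [1,2], [1,3], [1,4], [1,5], [2,3], [2,4], [2,5], [3,4], [3,5], [4,5]
  2-simplices (10): [0,1,4], [0,1,5], [0,2,3], [0,2,4], [0,3,5], [1,2,3], [1,2,5], [1,3,4], [2,4,5], [3,4,5]

giving chain groups C_0 ≅ Z^6, C_1 ≅ Z^15, C_2 ≅ Z^10.

∂_1: C_1 → C_0 is given by ∂[p,q] = [q] − [p]. For instance
  ∂[0,5] = [5] − [0].
As a 6×15 matrix over Z this has rank 5, with invariant factors (1,1,1,1,1).

Boundary ∂_2: C_2 → C_1 acts by ∂[p,q,r] = [q,r] − [p,r] + [p,q]. For instance
  ∂[1,2,3] = [2,3] − [1,3] + [1,2],
  ∂[0,1,5] = [1,5] − [0,5] + [0,1].
As a 15×10 matrix over Z this has rank 10, with invariant factors (1,1,1,1,1,1,1,1,1,2).

Now H_k = ker ∂_k / im ∂_{k+1}, so:

  H_0: rank C_0 − rank ∂_1 = 6 − 5 = 1, and the invariant factors of ∂_1 are all 1, so H_0 = Z.

(K is a triangulation of the real projective plane RP^2.)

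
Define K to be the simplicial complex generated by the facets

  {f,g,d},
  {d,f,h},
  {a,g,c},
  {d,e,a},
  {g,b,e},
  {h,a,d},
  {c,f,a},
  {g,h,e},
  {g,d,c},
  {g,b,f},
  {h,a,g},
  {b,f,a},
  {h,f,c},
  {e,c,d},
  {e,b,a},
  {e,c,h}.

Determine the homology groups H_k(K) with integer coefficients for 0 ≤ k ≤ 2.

Take the total order a < b < c < d < e < f < g < h on the vertex set. Then K (dimension 2) consists of the simplices:

  0-simplices (8): a, b, c, d, e, f, g, h
  1-simplices (24): ab, ac, ad, ae, af, ag, ah, be, bf, bg, cd, ce, cf, cg, ch, de, df, dg, dh, eg, eh, fg, fh, gh
  2-simplices (16): abe, abf, acf, acg, ade, adh, agh, beg, bfg, cde, cdg, ceh, cfh, dfg, dfh, egh

Hence C_0 ≅ Z^8, C_1 ≅ Z^24, C_2 ≅ Z^16.

∂_1: C_1 → C_0 is given by ∂[p,q] = [q] − [p]. For instance
  ∂de = e − d.
This gives a 8×24 integer matrix of rank 7; reducing to Smith normal form yields diagonal entries (1,1,1,1,1,1,1).

∂_2: C_2 → C_1 sends each 2-simplex [p,q,r] to [q,r] − [p,r] + [p,q]. For instance
  ∂cfh = fh − ch + cf,
  ∂dfg = fg − dg + df.
The 24×16 boundary matrix has rank 15 and Smith normal form diag(1,1,1,1,1,1,1,1,1,1,1,1,1,1,1).

Computing H_k = (kernel of ∂_k) / (image of ∂_{k+1}):

  H_0: rank C_0 − rank ∂_1 = 8 − 7 = 1, and the invariant factors of ∂_1 are all 1, so H_0 ≅ Z.
  H_1: rank ker ∂_1 − rank ∂_2 = (24 − 7) − 15 = 2, and the invariant factors of ∂_2 are all 1, so H_1 ≅ Z^2.
  H_2: rank ker ∂_2 − rank ∂_3 = (16 − 15) − 0 = 1, and there is no ∂_3, so H_2 ≅ Z.

As a check, the Euler characteristic is 8 − 24 + 16 = 0, which agrees with 1 − 2 + 1 = 0.

H_0 = Z,  H_1 = Z^2,  H_2 = Z.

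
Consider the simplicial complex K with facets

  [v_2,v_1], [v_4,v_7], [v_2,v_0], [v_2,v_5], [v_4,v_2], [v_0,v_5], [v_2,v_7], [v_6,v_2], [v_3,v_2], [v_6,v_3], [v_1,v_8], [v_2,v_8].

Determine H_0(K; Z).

H_0 = Z.

Order the vertices as v_0 < v_1 < v_2 < v_3 < v_4 < v_5 < v_6 < v_7 < v_8. Listing each simplex with vertices in this order, K has dimension 1 with simplices:

  0-simplices (9): [v_0], [v_1], [v_2], [v_3], [v_4], [v_5], [v_6], [v_7], [v_8]
  1-simplices (12): [v_0,v_2], [v_0,v_5], [v_1,v_2], [v_1,v_8], [v_2,v_3], [v_2,v_4], [v_2,v_5], [v_2,v_6], [v_2,v_7], [v_2,v_8], [v_3,v_6], [v_4,v_7]

giving chain groups C_0 ≅ Z^9, C_1 ≅ Z^12.

∂_1: C_1 → C_0 maps an edge to its endpoints' difference, ∂[p,q] = q − p. For instance
  ∂[v_3,v_6] = [v_6] − [v_3].
This gives a 9×12 integer matrix of rank 8; reducing to Smith normal form yields diagonal entries (1,1,1,1,1,1,1,1).

Computing H_k = (kernel of ∂_k) / (image of ∂_{k+1}):

  H_0: rank C_0 − rank ∂_1 = 9 − 8 = 1, and the invariant factors of ∂_1 are all 1, so H_0 = Z.

(K is a triangulation of a wedge of 4 circles.)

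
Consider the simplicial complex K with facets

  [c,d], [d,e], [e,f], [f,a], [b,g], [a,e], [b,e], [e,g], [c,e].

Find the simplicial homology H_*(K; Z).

H_0 = Z,  H_1 = Z^3.

Order the vertices as a < b < c < d < e < f < g. Listing each simplex with vertices in this order, K has dimension 1 with simplices:

  0-simplices (7): a, b, c, d, e, f, g
  1-simplices (9): ae, af, be, bg, cd, ce, de, ef, eg

so the chain groups are C_0 ≅ Z^7, C_1 ≅ Z^9.

∂_1: C_1 → C_0 sends each edge [p,q] (with p < q) to q − p. For instance
  ∂ce = e − c.
The 7×9 boundary matrix has rank 6 and Smith normal form diag(1,1,1,1,1,1).

From H_k ≅ ker(∂_k) / im(∂_{k+1}) we obtain:

  H_0: rank C_0 − rank ∂_1 = 7 − 6 = 1, and the invariant factors of ∂_1 are all 1, so H_0 ≅ Z.
  H_1: rank ker ∂_1 − rank ∂_2 = (9 − 6) − 0 = 3, and there is no ∂_2, so H_1 ≅ Z^3.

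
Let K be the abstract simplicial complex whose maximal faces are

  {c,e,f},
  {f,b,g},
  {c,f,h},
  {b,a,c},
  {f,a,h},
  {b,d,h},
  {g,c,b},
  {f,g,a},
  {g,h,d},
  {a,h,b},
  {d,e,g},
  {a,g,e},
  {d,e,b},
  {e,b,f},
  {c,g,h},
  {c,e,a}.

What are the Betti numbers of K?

b_0 = 1, b_1 = 2, b_2 = 1.

We work with the vertex ordering a < b < c < d < e < f < g < h. The simplices of K, each written with vertices in increasing order, are:

  0-simplices (8): a, b, c, d, e, f, g, h
  1-simplices (24): ab, ac, ae, af, ag, ah, bc, bd, be, bf, bg, bh, ce, cf, cg, ch, de, dg, dh, ef, eg, fg, fh, gh
  2-simplices (16): abc, abh, ace, aeg, afg, afh, bcg, bde, bdh, bef, bfg, cef, cfh, cgh, deg, dgh

so the chain groups are C_0 ≅ Z^8, C_1 ≅ Z^24, C_2 ≅ Z^16.

Boundary ∂_1: C_1 → C_0 is given by ∂[p,q] = [q] − [p].
As a 8×24 matrix over Z this has rank 7, with invariant factors (1,1,1,1,1,1,1).

Boundary ∂_2: C_2 → C_1 maps a triangle to the signed sum of its edges. For instance
  ∂cfh = fh − ch + cf,
  ∂bef = ef − bf + be.
As a 24×16 matrix over Z this has rank 15, with invariant factors (1,1,1,1,1,1,1,1,1,1,1,1,1,1,1).

Now H_k = ker ∂_k / im ∂_{k+1}, so:

  H_0: rank C_0 − rank ∂_1 = 8 − 7 = 1, and the invariant factors of ∂_1 are all 1, so H_0 = Z.
  H_1: rank ker ∂_1 − rank ∂_2 = (24 − 7) − 15 = 2, and the invariant factors of ∂_2 are all 1, so H_1 = Z^2.
  H_2: rank ker ∂_2 − rank ∂_3 = (16 − 15) − 0 = 1, and there is no ∂_3, so H_2 = Z.

Hence the Betti numbers are b_0 = 1, b_1 = 2, b_2 = 1.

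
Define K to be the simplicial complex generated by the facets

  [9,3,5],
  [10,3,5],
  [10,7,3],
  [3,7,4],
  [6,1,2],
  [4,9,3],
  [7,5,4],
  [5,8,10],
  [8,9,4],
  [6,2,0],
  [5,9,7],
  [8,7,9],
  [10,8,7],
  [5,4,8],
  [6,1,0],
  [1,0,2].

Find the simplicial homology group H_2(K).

We work with the vertex ordering 0 < 1 < 2 < 3 < 4 < 5 < 6 < 7 < 8 < 9 < 10. The simplices of K, each written with vertices in increasing order, are:

  0-simplices (11): [0], [1], [2], [3], [4], [5], [6], [7], [8], [9], [10]
  1-simplices (24): (24 of them)
  2-simplices (16): [0,1,2], [0,1,6], [0,2,6], [1,2,6], [3,4,7], [3,4,9], [3,5,9], [3,5,10], [3,7,10], [4,5,7], [4,5,8], [4,8,9], [5,7,9], [5,8,10], [7,8,9], [7,8,10]

so the chain groups are C_0 ≅ Z^11, C_1 ≅ Z^24, C_2 ≅ Z^16.

Boundary ∂_1: C_1 → C_0 maps an edge to its endpoints' difference, ∂[p,q] = q − p. For instance
  ∂[7,9] = [9] − [7].
As a 11×24 matrix over Z this has rank 9, with invariant factors (1,1,1,1,1,1,1,1,1).

Boundary ∂_2: C_2 → C_1 acts by ∂[p,q,r] = [q,r] − [p,r] + [p,q]. For instance
  ∂[3,7,10] = [7,10] − [3,10] + [3,7],
  ∂[3,4,9] = [4,9] − [3,9] + [3,4].
The 24×16 boundary matrix has rank 15 and Smith normal form diag(1,1,1,1,1,1,1,1,1,1,1,1,1,1,2).

Now H_k = ker ∂_k / im ∂_{k+1}, so:

  H_2: rank ker ∂_2 − rank ∂_3 = (16 − 15) − 0 = 1, and there is no ∂_3, so H_2 ≅ Z.

H_2 ≅ Z.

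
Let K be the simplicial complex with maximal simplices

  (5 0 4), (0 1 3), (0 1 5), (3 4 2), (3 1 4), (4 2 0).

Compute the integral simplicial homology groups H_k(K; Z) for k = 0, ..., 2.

Fix the vertex order 0 < 1 < 2 < 3 < 4 < 5 and write every simplex with vertices in increasing order. Then dim K = 2 and the simplices of K are:

  0-simplices (6): [0], [1], [2], [3], [4], [5]
  1-simplices (12): [0,1], [0,2], [0,3], [0,4], [0,5], [1,3], [1,4], [1,5], [2,3], [2,4], [3,4], [4,5]
  2-simplices (6): [0,1,3], [0,1,5], [0,2,4], [0,4,5], [1,3,4], [2,3,4]

Hence C_0 ≅ Z^6, C_1 ≅ Z^12, C_2 ≅ Z^6.

Boundary ∂_1: C_1 → C_0 is given by ∂[p,q] = [q] − [p]. For instance
  ∂[0,1] = [1] − [0].
As a 6×12 matrix over Z this has rank 5, with invariant factors (1,1,1,1,1).

∂_2: C_2 → C_1 maps a triangle to the signed sum of its edges. For instance
  ∂[0,4,5] = [4,5] − [0,5] + [0,4],
  ∂[0,1,3] = [1,3] − [0,3] + [0,1].
As a 12×6 matrix over Z this has rank 6, with invariant factors (1,1,1,1,1,1).

From H_k ≅ ker(∂_k) / im(∂_{k+1}) we obtain:

  H_0: rank C_0 − rank ∂_1 = 6 − 5 = 1, and the invariant factors of ∂_1 are all 1, so H_0 = Z.
  H_1: rank ker ∂_1 − rank ∂_2 = (12 − 5) − 6 = 1, and the invariant factors of ∂_2 are all 1, so H_1 = Z.
  H_2: rank ker ∂_2 − rank ∂_3 = (6 − 6) − 0 = 0, and there is no ∂_3, so H_2 = 0.

H_0 = Z,  H_1 = Z,  H_2 = 0.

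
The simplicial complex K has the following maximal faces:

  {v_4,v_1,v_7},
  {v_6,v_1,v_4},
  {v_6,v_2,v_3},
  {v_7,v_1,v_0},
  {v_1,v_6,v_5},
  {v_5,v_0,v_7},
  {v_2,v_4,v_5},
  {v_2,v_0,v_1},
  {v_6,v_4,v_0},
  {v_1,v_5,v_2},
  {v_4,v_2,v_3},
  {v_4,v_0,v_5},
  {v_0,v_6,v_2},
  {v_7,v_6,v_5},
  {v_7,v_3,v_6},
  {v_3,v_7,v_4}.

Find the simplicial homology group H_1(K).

H_1 ≅ Z^2.

Fix the vertex order v_0 < v_1 < v_2 < v_3 < v_4 < v_5 < v_6 < v_7 and write every simplex with vertices in increasing order. Then dim K = 2 and the simplices of K are:

  0-simplices (8): [v_0], [v_1], [v_2], [v_3], [v_4], [v_5], [v_6], [v_7]
  1-simplices (24): (24 of them)
  2-simplices (16): (16 of them)

giving chain groups C_0 ≅ Z^8, C_1 ≅ Z^24, C_2 ≅ Z^16.

The boundary map ∂_1: C_1 → C_0 maps an edge to its endpoints' difference, ∂[p,q] = q − p. For instance
  ∂[v_2,v_3] = [v_3] − [v_2].
The 8×24 boundary matrix has rank 7 and Smith normal form diag(1,1,1,1,1,1,1).

The boundary map ∂_2: C_2 → C_1 maps a triangle to the signed sum of its edges. For instance
  ∂[v_0,v_1,v_7] = [v_1,v_7] − [v_0,v_7] + [v_0,v_1],
  ∂[v_1,v_2,v_5] = [v_2,v_5] − [v_1,v_5] + [v_1,v_2].
This gives a 24×16 integer matrix of rank 15; reducing to Smith normal form yields diagonal entries (1,1,1,1,1,1,1,1,1,1,1,1,1,1,1).

From H_k ≅ ker(∂_k) / im(∂_{k+1}) we obtain:

  H_1: rank ker ∂_1 − rank ∂_2 = (24 − 7) − 15 = 2, and the invariant factors of ∂_2 are all 1, so H_1 = Z^2.

(K is a triangulation of the torus T^2.)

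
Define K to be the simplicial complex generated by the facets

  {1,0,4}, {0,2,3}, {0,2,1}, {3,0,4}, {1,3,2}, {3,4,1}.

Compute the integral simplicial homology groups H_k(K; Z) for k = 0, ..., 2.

H_0 = Z,  H_1 = 0,  H_2 = Z.

Take the total order 0 < 1 < 2 < 3 < 4 on the vertex set. Then K (dimension 2) consists of the simplices:

  0-simplices (5): [0], [1], [2], [3], [4]
  1-simplices (9): [0,1], [0,2], [0,3], [0,4], [1,2], [1,3], [1,4], [2,3], [3,4]
  2-simplices (6): [0,1,2], [0,1,4], [0,2,3], [0,3,4], [1,2,3], [1,3,4]

giving chain groups C_0 ≅ Z^5, C_1 ≅ Z^9, C_2 ≅ Z^6.

Boundary ∂_1: C_1 → C_0 is given by ∂[p,q] = [q] − [p].
The 5×9 boundary matrix has rank 4 and Smith normal form diag(1,1,1,1).

∂_2: C_2 → C_1 acts by ∂[p,q,r] = [q,r] − [p,r] + [p,q]. For instance
  ∂[0,1,2] = [1,2] − [0,2] + [0,1],
  ∂[0,2,3] = [2,3] − [0,3] + [0,2].
As a 9×6 matrix over Z this has rank 5, with invariant factors (1,1,1,1,1).

Now H_k = ker ∂_k / im ∂_{k+1}, so:

  H_0: rank C_0 − rank ∂_1 = 5 − 4 = 1, and the invariant factors of ∂_1 are all 1, so H_0 = Z.
  H_1: rank ker ∂_1 − rank ∂_2 = (9 − 4) − 5 = 0, and the invariant factors of ∂_2 are all 1, so H_1 = 0.
  H_2: rank ker ∂_2 − rank ∂_3 = (6 − 5) − 0 = 1, and there is no ∂_3, so H_2 = Z.

(K is a triangulation of the 2-sphere S^2.)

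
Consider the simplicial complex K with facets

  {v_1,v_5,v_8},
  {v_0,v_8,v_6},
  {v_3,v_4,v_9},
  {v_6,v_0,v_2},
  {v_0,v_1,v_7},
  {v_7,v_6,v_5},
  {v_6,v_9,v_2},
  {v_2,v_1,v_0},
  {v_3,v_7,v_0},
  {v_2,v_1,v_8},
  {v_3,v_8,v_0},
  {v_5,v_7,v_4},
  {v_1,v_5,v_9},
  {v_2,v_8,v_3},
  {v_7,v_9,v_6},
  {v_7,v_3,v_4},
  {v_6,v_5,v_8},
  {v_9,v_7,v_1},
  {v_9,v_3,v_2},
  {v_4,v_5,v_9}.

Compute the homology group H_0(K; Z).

K has 10 vertices, 30 edges, 20 triangles.
rank ∂_0 = 0, rank ∂_1 = 9 ⇒ b_0 = 10 − 0 − 9 = 1; all invariant factors of ∂_1 are 1 so no torsion. So H_0 = Z.

H_0 ≅ Z.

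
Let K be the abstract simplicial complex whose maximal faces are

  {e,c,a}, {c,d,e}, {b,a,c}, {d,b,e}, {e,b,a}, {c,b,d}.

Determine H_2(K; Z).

Take the total order a < b < c < d < e on the vertex set. Then K (dimension 2) consists of the simplices:

  0-simplices (5): a, b, c, d, e
  1-simplices (9): ab, ac, ae, bc, bd, be, cd, ce, de
  2-simplices (6): abc, abe, ace, bcd, bde, cde

Hence C_0 ≅ Z^5, C_1 ≅ Z^9, C_2 ≅ Z^6.

The boundary map ∂_1: C_1 → C_0 sends each edge [p,q] (with p < q) to q − p. For instance
  ∂be = e − b.
The 5×9 boundary matrix has rank 4 and Smith normal form diag(1,1,1,1).

∂_2: C_2 → C_1 sends each 2-simplex [p,q,r] to [q,r] − [p,r] + [p,q]. For instance
  ∂bde = de − be + bd,
  ∂abe = be − ae + ab.
The 9×6 boundary matrix has rank 5 and Smith normal form diag(1,1,1,1,1).

Reading off H_k = ker ∂_k / im ∂_{k+1}:

  H_2: rank ker ∂_2 − rank ∂_3 = (6 − 5) − 0 = 1, and there is no ∂_3, so H_2 = Z.

(K is a triangulation of the 2-sphere S^2.)

H_2 = Z.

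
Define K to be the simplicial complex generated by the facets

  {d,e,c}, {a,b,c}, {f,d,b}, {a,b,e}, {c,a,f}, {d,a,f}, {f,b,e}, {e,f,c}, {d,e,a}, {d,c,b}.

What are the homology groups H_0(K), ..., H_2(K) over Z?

H_0 ≅ Z,  H_1 ≅ Z/2Z,  H_2 = 0.

Fix the vertex order a < b < c < d < e < f and write every simplex with vertices in increasing order. Then dim K = 2 and the simplices of K are:

  0-simplices (6): a, b, c, d, e, f
  1-simplices (15): ab, ac, ad, ae, af, bc, bd, be, bf, cd, ce, cf, de, df, ef
  2-simplices (10): abc, abe, acf, ade, adf, bcd, bdf, bef, cde, cef

Hence C_0 ≅ Z^6, C_1 ≅ Z^15, C_2 ≅ Z^10.

The boundary map ∂_1: C_1 → C_0 sends each edge [p,q] (with p < q) to q − p. For instance
  ∂ce = e − c.
As a 6×15 matrix over Z this has rank 5, with invariant factors (1,1,1,1,1).

Boundary ∂_2: C_2 → C_1 acts by ∂[p,q,r] = [q,r] − [p,r] + [p,q]. For instance
  ∂bcd = cd − bd + bc,
  ∂adf = df − af + ad.
The 15×10 boundary matrix has rank 10 and Smith normal form diag(1,1,1,1,1,1,1,1,1,2).

Reading off H_k = ker ∂_k / im ∂_{k+1}:

  H_0: rank C_0 − rank ∂_1 = 6 − 5 = 1, and the invariant factors of ∂_1 are all 1, so H_0 ≅ Z.
  H_1: rank ker ∂_1 − rank ∂_2 = (15 − 5) − 10 = 0, and ∂_2 has invariant factor 2 > 1, so H_1 ≅ Z/2Z.
  H_2: rank ker ∂_2 − rank ∂_3 = (10 − 10) − 0 = 0, and there is no ∂_3, so H_2 ≅ 0.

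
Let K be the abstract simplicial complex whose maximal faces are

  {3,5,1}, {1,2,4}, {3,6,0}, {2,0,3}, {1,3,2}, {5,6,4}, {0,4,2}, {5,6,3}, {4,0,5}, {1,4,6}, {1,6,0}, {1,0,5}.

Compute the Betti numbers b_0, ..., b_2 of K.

b_0 = 1, b_1 = 0, b_2 = 0.

Fix the vertex order 0 < 1 < 2 < 3 < 4 < 5 < 6 and write every simplex with vertices in increasing order. Then dim K = 2 and the simplices of K are:

  0-simplices (7): [0], [1], [2], [3], [4], [5], [6]
  1-simplices (18): [0,1], [0,2], [0,3], [0,4], [0,5], [0,6], [1,2], [1,3], [1,4], [1,5], [1,6], [2,3], [2,4], [3,5], [3,6], [4,5], [4,6], [5,6]
  2-simplices (12): [0,1,5], [0,1,6], [0,2,3], [0,2,4], [0,3,6], [0,4,5], [1,2,3], [1,2,4], [1,3,5], [1,4,6], [3,5,6], [4,5,6]

giving chain groups C_0 ≅ Z^7, C_1 ≅ Z^18, C_2 ≅ Z^12.

∂_1: C_1 → C_0 is given by ∂[p,q] = [q] − [p].
The 7×18 boundary matrix has rank 6 and Smith normal form diag(1,1,1,1,1,1).

The boundary map ∂_2: C_2 → C_1 acts by ∂[p,q,r] = [q,r] − [p,r] + [p,q]. For instance
  ∂[1,4,6] = [4,6] − [1,6] + [1,4],
  ∂[4,5,6] = [5,6] − [4,6] + [4,5].
The 18×12 boundary matrix has rank 12 and Smith normal form diag(1,1,1,1,1,1,1,1,1,1,1,2).

Now H_k = ker ∂_k / im ∂_{k+1}, so:

  H_0: rank C_0 − rank ∂_1 = 7 − 6 = 1, and the invariant factors of ∂_1 are all 1, so H_0 ≅ Z.
  H_1: rank ker ∂_1 − rank ∂_2 = (18 − 6) − 12 = 0, and ∂_2 has invariant factor 2 > 1, so H_1 ≅ Z/2Z.
  H_2: rank ker ∂_2 − rank ∂_3 = (12 − 12) − 0 = 0, and there is no ∂_3, so H_2 ≅ 0.

As a check, the Euler characteristic is 7 − 18 + 12 = 1, which agrees with 1 − 0 + 0 = 1.
(K is a triangulation of the real projective plane RP^2.)

Hence the Betti numbers are b_0 = 1, b_1 = 0, b_2 = 0.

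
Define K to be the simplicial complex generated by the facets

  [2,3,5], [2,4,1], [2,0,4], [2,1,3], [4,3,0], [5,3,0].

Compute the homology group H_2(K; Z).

H_2 = 0.

Take the total order 0 < 1 < 2 < 3 < 4 < 5 on the vertex set. Then K (dimension 2) consists of the simplices:

  0-simplices (6): [0], [1], [2], [3], [4], [5]
  1-simplices (12): [0,2], [0,3], [0,4], [0,5], [1,2], [1,3], [1,4], [2,3], [2,4], [2,5], [3,4], [3,5]
  2-simplices (6): [0,2,4], [0,3,4], [0,3,5], [1,2,3], [1,2,4], [2,3,5]

giving chain groups C_0 ≅ Z^6, C_1 ≅ Z^12, C_2 ≅ Z^6.

The boundary map ∂_1: C_1 → C_0 sends each edge [p,q] (with p < q) to q − p. For instance
  ∂[1,2] = [2] − [1].
As a 6×12 matrix over Z this has rank 5, with invariant factors (1,1,1,1,1).

Boundary ∂_2: C_2 → C_1 acts by ∂[p,q,r] = [q,r] − [p,r] + [p,q]. For instance
  ∂[1,2,3] = [2,3] − [1,3] + [1,2],
  ∂[0,2,4] = [2,4] − [0,4] + [0,2].
The 12×6 boundary matrix has rank 6 and Smith normal form diag(1,1,1,1,1,1).

Now H_k = ker ∂_k / im ∂_{k+1}, so:

  H_2: rank ker ∂_2 − rank ∂_3 = (6 − 6) − 0 = 0, and there is no ∂_3, so H_2 = 0.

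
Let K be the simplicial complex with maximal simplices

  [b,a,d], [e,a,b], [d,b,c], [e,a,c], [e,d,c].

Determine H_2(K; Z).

Order the vertices as a < b < c < d < e. Listing each simplex with vertices in this order, K has dimension 2 with simplices:

  0-simplices (5): a, b, c, d, e
  1-simplices (10): ab, ac, ad, ae, bc, bd, be, cd, ce, de
  2-simplices (5): abd, abe, ace, bcd, cde

giving chain groups C_0 ≅ Z^5, C_1 ≅ Z^10, C_2 ≅ Z^5.

Boundary ∂_1: C_1 → C_0 sends each edge [p,q] (with p < q) to q − p. For instance
  ∂be = e − b.
The 5×10 boundary matrix has rank 4 and Smith normal form diag(1,1,1,1).

∂_2: C_2 → C_1 acts by ∂[p,q,r] = [q,r] − [p,r] + [p,q]. For instance
  ∂ace = ce − ae + ac,
  ∂abd = bd − ad + ab.
This gives a 10×5 integer matrix of rank 5; reducing to Smith normal form yields diagonal entries (1,1,1,1,1).

Computing H_k = (kernel of ∂_k) / (image of ∂_{k+1}):

  H_2: rank ker ∂_2 − rank ∂_3 = (5 − 5) − 0 = 0, and there is no ∂_3, so H_2 ≅ 0.

H_2 ≅ 0.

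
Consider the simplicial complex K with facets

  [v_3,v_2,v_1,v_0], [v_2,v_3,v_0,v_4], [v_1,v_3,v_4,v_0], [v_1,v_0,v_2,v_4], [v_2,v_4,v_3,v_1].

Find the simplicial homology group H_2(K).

H_2 ≅ 0.

Fix the vertex order v_0 < v_1 < v_2 < v_3 < v_4 and write every simplex with vertices in increasing order. Then dim K = 3 and the simplices of K are:

  0-simplices (5): [v_0], [v_1], [v_2], [v_3], [v_4]
  1-simplices (10): [v_0,v_1], [v_0,v_2], [v_0,v_3], [v_0,v_4], [v_1,v_2], [v_1,v_3], [v_1,v_4], [v_2,v_3], [v_2,v_4], [v_3,v_4]
  2-simplices (10): [v_0,v_1,v_2], [v_0,v_1,v_3], [v_0,v_1,v_4], [v_0,v_2,v_3], [v_0,v_2,v_4], [v_0,v_3,v_4], [v_1,v_2,v_3], [v_1,v_2,v_4], [v_1,v_3,v_4], [v_2,v_3,v_4]
  3-simplices (5): [v_0,v_1,v_2,v_3], [v_0,v_1,v_2,v_4], [v_0,v_1,v_3,v_4], [v_0,v_2,v_3,v_4], [v_1,v_2,v_3,v_4]

giving chain groups C_0 ≅ Z^5, C_1 ≅ Z^10, C_2 ≅ Z^10, C_3 ≅ Z^5.

∂_1: C_1 → C_0 is given by ∂[p,q] = [q] − [p]. For instance
  ∂[v_2,v_3] = [v_3] − [v_2].
The resulting 5×10 matrix has rank 4, and its Smith normal form has invariant factors (1,1,1,1).

The boundary map ∂_2: C_2 → C_1 acts by ∂[p,q,r] = [q,r] − [p,r] + [p,q]. For instance
  ∂[v_1,v_3,v_4] = [v_3,v_4] − [v_1,v_4] + [v_1,v_3],
  ∂[v_0,v_2,v_3] = [v_2,v_3] − [v_0,v_3] + [v_0,v_2].
The resulting 10×10 matrix has rank 6, and its Smith normal form has invariant factors (1,1,1,1,1,1).

The boundary map ∂_3: C_3 → C_2 sends each 3-simplex σ to the alternating sum Σ_i (−1)^i (σ with its i-th vertex removed). For instance
  ∂[v_0,v_1,v_2,v_3] = [v_1,v_2,v_3] − [v_0,v_2,v_3] + [v_0,v_1,v_3] − [v_0,v_1,v_2],
  ∂[v_0,v_2,v_3,v_4] = [v_2,v_3,v_4] − [v_0,v_3,v_4] + [v_0,v_2,v_4] − [v_0,v_2,v_3].
The 10×5 boundary matrix has rank 4 and Smith normal form diag(1,1,1,1).

Reading off H_k = ker ∂_k / im ∂_{k+1}:

  H_2: rank ker ∂_2 − rank ∂_3 = (10 − 6) − 4 = 0, and the invariant factors of ∂_3 are all 1, so H_2 = 0.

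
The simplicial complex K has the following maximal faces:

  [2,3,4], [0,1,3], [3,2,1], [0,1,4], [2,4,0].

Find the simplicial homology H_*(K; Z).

H_0 ≅ Z,  H_1 ≅ Z,  H_2 = 0.

Fix the vertex order 0 < 1 < 2 < 3 < 4 and write every simplex with vertices in increasing order. Then dim K = 2 and the simplices of K are:

  0-simplices (5): [0], [1], [2], [3], [4]
  1-simplices (10): [0,1], [0,2], [0,3], [0,4], [1,2], [1,3], [1,4], [2,3], [2,4], [3,4]
  2-simplices (5): [0,1,3], [0,1,4], [0,2,4], [1,2,3], [2,3,4]

giving chain groups C_0 ≅ Z^5, C_1 ≅ Z^10, C_2 ≅ Z^5.

∂_1: C_1 → C_0 maps an edge to its endpoints' difference, ∂[p,q] = q − p. For instance
  ∂[0,1] = [1] − [0].
This gives a 5×10 integer matrix of rank 4; reducing to Smith normal form yields diagonal entries (1,1,1,1).

∂_2: C_2 → C_1 acts by ∂[p,q,r] = [q,r] − [p,r] + [p,q]. For instance
  ∂[0,1,4] = [1,4] − [0,4] + [0,1],
  ∂[0,2,4] = [2,4] − [0,4] + [0,2].
The resulting 10×5 matrix has rank 5, and its Smith normal form has invariant factors (1,1,1,1,1).

Now H_k = ker ∂_k / im ∂_{k+1}, so:

  H_0: rank C_0 − rank ∂_1 = 5 − 4 = 1, and the invariant factors of ∂_1 are all 1, so H_0 = Z.
  H_1: rank ker ∂_1 − rank ∂_2 = (10 − 4) − 5 = 1, and the invariant factors of ∂_2 are all 1, so H_1 = Z.
  H_2: rank ker ∂_2 − rank ∂_3 = (5 − 5) − 0 = 0, and there is no ∂_3, so H_2 = 0.

As a check, the Euler characteristic is 5 − 10 + 5 = 0, which agrees with 1 − 1 + 0 = 0.
(K is a triangulation of the Möbius band.)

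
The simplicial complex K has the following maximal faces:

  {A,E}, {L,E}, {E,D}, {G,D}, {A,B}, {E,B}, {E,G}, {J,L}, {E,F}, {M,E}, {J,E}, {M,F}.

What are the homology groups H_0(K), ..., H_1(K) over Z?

H_0 = Z,  H_1 = Z^4.

Order the vertices as A < B < D < E < F < G < J < L < M. Listing each simplex with vertices in this order, K has dimension 1 with simplices:

  0-simplices (9): A, B, D, E, F, G, J, L, M
  1-simplices (12): AB, AE, BE, DE, DG, EF, EG, EJ, EL, EM, FM, JL

Hence C_0 ≅ Z^9, C_1 ≅ Z^12.

∂_1: C_1 → C_0 is given by ∂[p,q] = [q] − [p]. For instance
  ∂FM = M − F.
The resulting 9×12 matrix has rank 8, and its Smith normal form has invariant factors (1,1,1,1,1,1,1,1).

Now H_k = ker ∂_k / im ∂_{k+1}, so:

  H_0: rank C_0 − rank ∂_1 = 9 − 8 = 1, and the invariant factors of ∂_1 are all 1, so H_0 = Z.
  H_1: rank ker ∂_1 − rank ∂_2 = (12 − 8) − 0 = 4, and there is no ∂_2, so H_1 = Z^4.

(K is a triangulation of a wedge of 4 circles.)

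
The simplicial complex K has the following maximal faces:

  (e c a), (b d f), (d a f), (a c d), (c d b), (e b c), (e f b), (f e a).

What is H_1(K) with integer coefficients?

H_1 = 0.

Fix the vertex order a < b < c < d < e < f and write every simplex with vertices in increasing order. Then dim K = 2 and the simplices of K are:

  0-simplices (6): a, b, c, d, e, f
  1-simplices (12): ac, ad, ae, af, bc, bd, be, bf, cd, ce, df, ef
  2-simplices (8): acd, ace, adf, aef, bcd, bce, bdf, bef

Hence C_0 ≅ Z^6, C_1 ≅ Z^12, C_2 ≅ Z^8.

Boundary ∂_1: C_1 → C_0 maps an edge to its endpoints' difference, ∂[p,q] = q − p. For instance
  ∂df = f − d.
As a 6×12 matrix over Z this has rank 5, with invariant factors (1,1,1,1,1).

The boundary map ∂_2: C_2 → C_1 acts by ∂[p,q,r] = [q,r] − [p,r] + [p,q]. For instance
  ∂aef = ef − af + ae,
  ∂bef = ef − bf + be.
As a 12×8 matrix over Z this has rank 7, with invariant factors (1,1,1,1,1,1,1).

Now H_k = ker ∂_k / im ∂_{k+1}, so:

  H_1: rank ker ∂_1 − rank ∂_2 = (12 − 5) − 7 = 0, and the invariant factors of ∂_2 are all 1, so H_1 = 0.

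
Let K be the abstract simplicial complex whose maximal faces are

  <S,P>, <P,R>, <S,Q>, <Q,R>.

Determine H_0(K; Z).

H_0 = Z.

Fix the vertex order P < Q < R < S and write every simplex with vertices in increasing order. Then dim K = 1 and the simplices of K are:

  0-simplices (4): P, Q, R, S
  1-simplices (4): PR, PS, QR, QS

giving chain groups C_0 ≅ Z^4, C_1 ≅ Z^4.

∂_1: C_1 → C_0 sends each edge [p,q] (with p < q) to q − p. For instance
  ∂PS = S − P.
As a 4×4 matrix over Z this has rank 3, with invariant factors (1,1,1).

Reading off H_k = ker ∂_k / im ∂_{k+1}:

  H_0: rank C_0 − rank ∂_1 = 4 − 3 = 1, and the invariant factors of ∂_1 are all 1, so H_0 = Z.

(K is a triangulation of the circle S^1.)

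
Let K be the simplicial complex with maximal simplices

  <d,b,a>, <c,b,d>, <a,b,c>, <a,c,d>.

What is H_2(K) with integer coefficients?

H_2 ≅ Z.

We work with the vertex ordering a < b < c < d. The simplices of K, each written with vertices in increasing order, are:

  0-simplices (4): a, b, c, d
  1-simplices (6): ab, ac, ad, bc, bd, cd
  2-simplices (4): abc, abd, acd, bcd

Hence C_0 ≅ Z^4, C_1 ≅ Z^6, C_2 ≅ Z^4.

The boundary map ∂_1: C_1 → C_0 is given by ∂[p,q] = [q] − [p]. For instance
  ∂bc = c − b.
The 4×6 boundary matrix has rank 3 and Smith normal form diag(1,1,1).

Boundary ∂_2: C_2 → C_1 maps a triangle to the signed sum of its edges. For instance
  ∂abd = bd − ad + ab,
  ∂abc = bc − ac + ab.
As a 6×4 matrix over Z this has rank 3, with invariant factors (1,1,1).

Reading off H_k = ker ∂_k / im ∂_{k+1}:

  H_2: rank ker ∂_2 − rank ∂_3 = (4 − 3) − 0 = 1, and there is no ∂_3, so H_2 ≅ Z.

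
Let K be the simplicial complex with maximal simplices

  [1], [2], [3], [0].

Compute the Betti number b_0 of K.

b_0 = 4.

Fix the vertex order 0 < 1 < 2 < 3 and write every simplex with vertices in increasing order. Then dim K = 0 and the simplices of K are:

  0-simplices (4): [0], [1], [2], [3]

giving chain groups C_0 ≅ Z^4.

Computing H_k = (kernel of ∂_k) / (image of ∂_{k+1}):

  H_0: rank C_0 − rank ∂_1 = 4 − 0 = 4, and there is no ∂_1, so H_0 ≅ Z^4.

(K is a triangulation of a set of 4 points.)

Hence the Betti numbers are b_0 = 4.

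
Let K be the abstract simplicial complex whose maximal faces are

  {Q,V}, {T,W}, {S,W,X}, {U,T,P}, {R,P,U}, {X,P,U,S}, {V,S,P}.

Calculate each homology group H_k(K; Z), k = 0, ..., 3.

H_0 ≅ Z,  H_1 ≅ Z,  H_2 = 0,  H_3 = 0.

K has 9 vertices, 16 edges, 8 triangles, 1 3-simplex.
rank ∂_0 = 0, rank ∂_1 = 8 ⇒ b_0 = 9 − 0 − 8 = 1; all invariant factors of ∂_1 are 1 so no torsion. So H_0 ≅ Z.
rank ∂_1 = 8, rank ∂_2 = 7 ⇒ b_1 = 16 − 8 − 7 = 1; all invariant factors of ∂_2 are 1 so no torsion. So H_1 ≅ Z.
rank ∂_2 = 7, rank ∂_3 = 1 ⇒ b_2 = 8 − 7 − 1 = 0; all invariant factors of ∂_3 are 1 so no torsion. So H_2 ≅ 0.
rank ∂_3 = 1, rank ∂_4 = 0 ⇒ b_3 = 1 − 1 − 0 = 0. So H_3 ≅ 0.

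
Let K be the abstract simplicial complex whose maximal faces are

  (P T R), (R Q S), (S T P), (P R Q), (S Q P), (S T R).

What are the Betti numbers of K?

K has 5 vertices, 9 edges, 6 triangles.
rank ∂_0 = 0, rank ∂_1 = 4 ⇒ b_0 = 5 − 0 − 4 = 1; all invariant factors of ∂_1 are 1 so no torsion. So H_0 ≅ Z.
rank ∂_1 = 4, rank ∂_2 = 5 ⇒ b_1 = 9 − 4 − 5 = 0; all invariant factors of ∂_2 are 1 so no torsion. So H_1 ≅ 0.
rank ∂_2 = 5, rank ∂_3 = 0 ⇒ b_2 = 6 − 5 − 0 = 1. So H_2 ≅ Z.

b_0 = 1, b_1 = 0, b_2 = 1.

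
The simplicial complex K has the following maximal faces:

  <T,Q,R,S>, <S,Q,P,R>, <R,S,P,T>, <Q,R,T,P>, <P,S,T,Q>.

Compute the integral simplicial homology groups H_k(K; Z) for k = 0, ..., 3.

K has 5 vertices, 10 edges, 10 triangles, 5 3-simplices.
rank ∂_0 = 0, rank ∂_1 = 4 ⇒ b_0 = 5 − 0 − 4 = 1; all invariant factors of ∂_1 are 1 so no torsion. So H_0 ≅ Z.
rank ∂_1 = 4, rank ∂_2 = 6 ⇒ b_1 = 10 − 4 − 6 = 0; all invariant factors of ∂_2 are 1 so no torsion. So H_1 ≅ 0.
rank ∂_2 = 6, rank ∂_3 = 4 ⇒ b_2 = 10 − 6 − 4 = 0; all invariant factors of ∂_3 are 1 so no torsion. So H_2 ≅ 0.
rank ∂_3 = 4, rank ∂_4 = 0 ⇒ b_3 = 5 − 4 − 0 = 1. So H_3 ≅ Z.

H_0 = Z,  H_1 = 0,  H_2 = 0,  H_3 = Z.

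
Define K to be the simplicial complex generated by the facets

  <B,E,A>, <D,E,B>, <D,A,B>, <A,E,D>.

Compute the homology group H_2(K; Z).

Fix the vertex order A < B < D < E and write every simplex with vertices in increasing order. Then dim K = 2 and the simplices of K are:

  0-simplices (4): A, B, D, E
  1-simplices (6): AB, AD, AE, BD, BE, DE
  2-simplices (4): ABD, ABE, ADE, BDE

giving chain groups C_0 ≅ Z^4, C_1 ≅ Z^6, C_2 ≅ Z^4.

Boundary ∂_1: C_1 → C_0 maps an edge to its endpoints' difference, ∂[p,q] = q − p. For instance
  ∂DE = E − D.
The 4×6 boundary matrix has rank 3 and Smith normal form diag(1,1,1).

The boundary map ∂_2: C_2 → C_1 acts by ∂[p,q,r] = [q,r] − [p,r] + [p,q]. For instance
  ∂ABD = BD − AD + AB,
  ∂ADE = DE − AE + AD.
As a 6×4 matrix over Z this has rank 3, with invariant factors (1,1,1).

Now H_k = ker ∂_k / im ∂_{k+1}, so:

  H_2: rank ker ∂_2 − rank ∂_3 = (4 − 3) − 0 = 1, and there is no ∂_3, so H_2 ≅ Z.

H_2 ≅ Z.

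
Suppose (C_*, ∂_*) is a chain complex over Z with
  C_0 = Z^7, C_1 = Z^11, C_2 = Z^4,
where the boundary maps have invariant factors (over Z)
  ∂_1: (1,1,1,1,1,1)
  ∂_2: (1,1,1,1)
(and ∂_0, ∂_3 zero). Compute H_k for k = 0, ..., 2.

H_0: b_0 = 7 − 0 − 6 = 1; torsion from ∂_1 factors > 1: none. So H_0 ≅ Z.
H_1: b_1 = 11 − 6 − 4 = 1; torsion from ∂_2 factors > 1: none. So H_1 ≅ Z.
H_2: b_2 = 4 − 4 − 0 = 0; torsion from ∂_3 factors > 1: none. So H_2 ≅ 0.

H_0 ≅ Z,  H_1 ≅ Z,  H_2 = 0.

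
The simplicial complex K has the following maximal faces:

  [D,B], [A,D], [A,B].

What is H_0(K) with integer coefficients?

H_0 = Z.

Order the vertices as A < B < D. Listing each simplex with vertices in this order, K has dimension 1 with simplices:

  0-simplices (3): A, B, D
  1-simplices (3): AB, AD, BD

giving chain groups C_0 ≅ Z^3, C_1 ≅ Z^3.

Boundary ∂_1: C_1 → C_0 sends each edge [p,q] (with p < q) to q − p. For instance
  ∂AB = B − A.
As a 3×3 matrix over Z this has rank 2, with invariant factors (1,1).

From H_k ≅ ker(∂_k) / im(∂_{k+1}) we obtain:

  H_0: rank C_0 − rank ∂_1 = 3 − 2 = 1, and the invariant factors of ∂_1 are all 1, so H_0 = Z.

(K is a triangulation of the circle S^1.)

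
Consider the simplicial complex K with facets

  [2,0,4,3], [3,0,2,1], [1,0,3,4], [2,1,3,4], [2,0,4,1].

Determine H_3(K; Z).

Take the total order 0 < 1 < 2 < 3 < 4 on the vertex set. Then K (dimension 3) consists of the simplices:

  0-simplices (5): [0], [1], [2], [3], [4]
  1-simplices (10): [0,1], [0,2], [0,3], [0,4], [1,2], [1,3], [1,4], [2,3], [2,4], [3,4]
  2-simplices (10): [0,1,2], [0,1,3], [0,1,4], [0,2,3], [0,2,4], [0,3,4], [1,2,3], [1,2,4], [1,3,4], [2,3,4]
  3-simplices (5): [0,1,2,3], [0,1,2,4], [0,1,3,4], [0,2,3,4], [1,2,3,4]

so the chain groups are C_0 ≅ Z^5, C_1 ≅ Z^10, C_2 ≅ Z^10, C_3 ≅ Z^5.

∂_1: C_1 → C_0 maps an edge to its endpoints' difference, ∂[p,q] = q − p. For instance
  ∂[1,3] = [3] − [1].
The 5×10 boundary matrix has rank 4 and Smith normal form diag(1,1,1,1).

The boundary map ∂_2: C_2 → C_1 maps a triangle to the signed sum of its edges. For instance
  ∂[1,3,4] = [3,4] − [1,4] + [1,3],
  ∂[2,3,4] = [3,4] − [2,4] + [2,3].
This gives a 10×10 integer matrix of rank 6; reducing to Smith normal form yields diagonal entries (1,1,1,1,1,1).

∂_3: C_3 → C_2 sends each 3-simplex σ to the alternating sum Σ_i (−1)^i (σ with its i-th vertex removed). For instance
  ∂[0,1,3,4] = [1,3,4] − [0,3,4] + [0,1,4] − [0,1,3],
  ∂[0,1,2,4] = [1,2,4] − [0,2,4] + [0,1,4] − [0,1,2].
The resulting 10×5 matrix has rank 4, and its Smith normal form has invariant factors (1,1,1,1).

Reading off H_k = ker ∂_k / im ∂_{k+1}:

  H_3: rank ker ∂_3 − rank ∂_4 = (5 − 4) − 0 = 1, and there is no ∂_4, so H_3 ≅ Z.

(K is a triangulation of the 3-sphere S^3.)

H_3 ≅ Z.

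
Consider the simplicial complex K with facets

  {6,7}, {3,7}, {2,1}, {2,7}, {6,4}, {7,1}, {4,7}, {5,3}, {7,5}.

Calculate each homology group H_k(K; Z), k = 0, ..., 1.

H_0 = Z,  H_1 = Z^3.

Fix the vertex order 1 < 2 < 3 < 4 < 5 < 6 < 7 and write every simplex with vertices in increasing order. Then dim K = 1 and the simplices of K are:

  0-simplices (7): [1], [2], [3], [4], [5], [6], [7]
  1-simplices (9): [1,2], [1,7], [2,7], [3,5], [3,7], [4,6], [4,7], [5,7], [6,7]

so the chain groups are C_0 ≅ Z^7, C_1 ≅ Z^9.

Boundary ∂_1: C_1 → C_0 is given by ∂[p,q] = [q] − [p]. For instance
  ∂[4,7] = [7] − [4].
The resulting 7×9 matrix has rank 6, and its Smith normal form has invariant factors (1,1,1,1,1,1).

Now H_k = ker ∂_k / im ∂_{k+1}, so:

  H_0: rank C_0 − rank ∂_1 = 7 − 6 = 1, and the invariant factors of ∂_1 are all 1, so H_0 = Z.
  H_1: rank ker ∂_1 − rank ∂_2 = (9 − 6) − 0 = 3, and there is no ∂_2, so H_1 = Z^3.

As a check, the Euler characteristic is 7 − 9 = -2, which agrees with 1 − 3 = -2.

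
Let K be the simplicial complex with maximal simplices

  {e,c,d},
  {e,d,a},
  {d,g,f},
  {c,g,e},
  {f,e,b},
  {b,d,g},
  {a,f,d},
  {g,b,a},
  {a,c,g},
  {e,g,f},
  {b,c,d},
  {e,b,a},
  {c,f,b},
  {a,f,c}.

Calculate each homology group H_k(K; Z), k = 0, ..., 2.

H_0 ≅ Z,  H_1 ≅ Z^2,  H_2 ≅ Z.

Take the total order a < b < c < d < e < f < g on the vertex set. Then K (dimension 2) consists of the simplices:

  0-simplices (7): a, b, c, d, e, f, g
  1-simplices (21): ab, ac, ad, ae, af, ag, bc, bd, be, bf, bg, cd, ce, cf, cg, de, df, dg, ef, eg, fg
  2-simplices (14): abe, abg, acf, acg, ade, adf, bcd, bcf, bdg, bef, cde, ceg, dfg, efg

giving chain groups C_0 ≅ Z^7, C_1 ≅ Z^21, C_2 ≅ Z^14.

∂_1: C_1 → C_0 is given by ∂[p,q] = [q] − [p].
As a 7×21 matrix over Z this has rank 6, with invariant factors (1,1,1,1,1,1).

Boundary ∂_2: C_2 → C_1 acts by ∂[p,q,r] = [q,r] − [p,r] + [p,q]. For instance
  ∂bef = ef − bf + be,
  ∂dfg = fg − dg + df.
The 21×14 boundary matrix has rank 13 and Smith normal form diag(1,1,1,1,1,1,1,1,1,1,1,1,1).

Computing H_k = (kernel of ∂_k) / (image of ∂_{k+1}):

  H_0: rank C_0 − rank ∂_1 = 7 − 6 = 1, and the invariant factors of ∂_1 are all 1, so H_0 ≅ Z.
  H_1: rank ker ∂_1 − rank ∂_2 = (21 − 6) − 13 = 2, and the invariant factors of ∂_2 are all 1, so H_1 ≅ Z^2.
  H_2: rank ker ∂_2 − rank ∂_3 = (14 − 13) − 0 = 1, and there is no ∂_3, so H_2 ≅ Z.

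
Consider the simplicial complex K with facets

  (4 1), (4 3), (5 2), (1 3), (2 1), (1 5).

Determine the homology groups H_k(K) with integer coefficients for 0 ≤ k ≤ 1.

Take the total order 1 < 2 < 3 < 4 < 5 on the vertex set. Then K (dimension 1) consists of the simplices:

  0-simplices (5): [1], [2], [3], [4], [5]
  1-simplices (6): [1,2], [1,3], [1,4], [1,5], [2,5], [3,4]

giving chain groups C_0 ≅ Z^5, C_1 ≅ Z^6.

∂_1: C_1 → C_0 sends each edge [p,q] (with p < q) to q − p. For instance
  ∂[1,4] = [4] − [1].
The 5×6 boundary matrix has rank 4 and Smith normal form diag(1,1,1,1).

Computing H_k = (kernel of ∂_k) / (image of ∂_{k+1}):

  H_0: rank C_0 − rank ∂_1 = 5 − 4 = 1, and the invariant factors of ∂_1 are all 1, so H_0 = Z.
  H_1: rank ker ∂_1 − rank ∂_2 = (6 − 4) − 0 = 2, and there is no ∂_2, so H_1 = Z^2.

As a check, the Euler characteristic is 5 − 6 = -1, which agrees with 1 − 2 = -1.
(K is a triangulation of a wedge of 2 circles.)

H_0 = Z,  H_1 = Z^2.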